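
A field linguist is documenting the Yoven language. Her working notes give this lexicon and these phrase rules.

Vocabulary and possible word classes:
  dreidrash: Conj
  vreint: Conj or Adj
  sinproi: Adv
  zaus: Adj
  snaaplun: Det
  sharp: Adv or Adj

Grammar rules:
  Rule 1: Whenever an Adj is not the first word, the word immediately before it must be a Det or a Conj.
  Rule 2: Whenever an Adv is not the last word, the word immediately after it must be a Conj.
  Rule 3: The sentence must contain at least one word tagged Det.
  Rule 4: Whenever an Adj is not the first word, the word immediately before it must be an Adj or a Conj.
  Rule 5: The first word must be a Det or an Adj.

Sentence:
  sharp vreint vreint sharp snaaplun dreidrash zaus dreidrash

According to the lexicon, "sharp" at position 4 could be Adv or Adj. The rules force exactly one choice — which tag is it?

Adj

Candidates per position — 1:sharp {Adv,Adj}; 2:vreint {Conj,Adj}; 3:vreint {Conj,Adj}; 4:sharp {Adv,Adj}; 5:snaaplun {Det}; 6:dreidrash {Conj}; 7:zaus {Adj}; 8:dreidrash {Conj}.
Position 1: Adv is ruled out by rule 5; that leaves Adj.
Position 2: Adj is ruled out by rule 1; that leaves Conj.
Position 4: Adv is ruled out by rule 2; that leaves Adj.
Position 3: Adj is ruled out by rule 1; that leaves Conj.
So the tagging must be: Adj Conj Conj Adj Det Conj Adj Conj.
Rule-by-rule: rule 1 ✓; rule 2 ✓; rule 3 ✓; rule 4 ✓; rule 5 ✓.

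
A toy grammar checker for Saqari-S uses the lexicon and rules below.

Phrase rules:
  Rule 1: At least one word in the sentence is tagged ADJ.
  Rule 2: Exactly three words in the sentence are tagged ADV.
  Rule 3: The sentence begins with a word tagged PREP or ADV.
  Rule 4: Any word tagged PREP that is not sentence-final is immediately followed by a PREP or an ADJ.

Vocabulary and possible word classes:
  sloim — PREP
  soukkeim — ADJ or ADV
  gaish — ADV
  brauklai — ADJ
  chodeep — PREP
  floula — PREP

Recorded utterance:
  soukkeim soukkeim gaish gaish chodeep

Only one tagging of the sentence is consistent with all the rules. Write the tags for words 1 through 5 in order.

ADV ADJ ADV ADV PREP

Candidates per position — 1:soukkeim {ADJ,ADV}; 2:soukkeim {ADJ,ADV}; 3:gaish {ADV}; 4:gaish {ADV}; 5:chodeep {PREP}.
If word 1 were ADJ, no tagging could satisfy rule 3; so word 1 is ADV.
If word 2 were ADV, no tagging could satisfy rule 1; so word 2 is ADJ.
The unique satisfying tagging is: ADV ADJ ADV ADV PREP.
Verifying each rule — rule 1 satisfied; rule 2 satisfied; rule 3 satisfied; rule 4 satisfied.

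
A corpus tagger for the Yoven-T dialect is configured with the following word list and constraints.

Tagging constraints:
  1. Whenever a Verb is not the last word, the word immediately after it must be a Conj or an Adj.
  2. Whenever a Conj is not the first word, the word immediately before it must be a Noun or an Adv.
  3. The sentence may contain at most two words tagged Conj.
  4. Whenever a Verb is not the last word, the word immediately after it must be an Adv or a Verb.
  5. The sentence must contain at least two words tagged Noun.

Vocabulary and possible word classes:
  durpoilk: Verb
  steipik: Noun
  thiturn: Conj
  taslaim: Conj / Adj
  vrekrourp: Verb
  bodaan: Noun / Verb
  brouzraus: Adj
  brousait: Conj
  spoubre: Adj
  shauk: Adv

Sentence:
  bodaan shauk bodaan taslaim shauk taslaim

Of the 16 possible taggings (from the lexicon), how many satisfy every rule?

4

Candidates per position — 1:bodaan {Noun,Verb}; 2:shauk {Adv}; 3:bodaan {Noun,Verb}; 4:taslaim {Conj,Adj}; 5:shauk {Adv}; 6:taslaim {Conj,Adj}.
There are 16 candidate sequences in total.
The sequences that satisfy every rule: Noun Adv Noun Conj Adv Conj; Noun Adv Noun Conj Adv Adj; Noun Adv Noun Adj Adv Conj; Noun Adv Noun Adj Adv Adj.
Count = 4.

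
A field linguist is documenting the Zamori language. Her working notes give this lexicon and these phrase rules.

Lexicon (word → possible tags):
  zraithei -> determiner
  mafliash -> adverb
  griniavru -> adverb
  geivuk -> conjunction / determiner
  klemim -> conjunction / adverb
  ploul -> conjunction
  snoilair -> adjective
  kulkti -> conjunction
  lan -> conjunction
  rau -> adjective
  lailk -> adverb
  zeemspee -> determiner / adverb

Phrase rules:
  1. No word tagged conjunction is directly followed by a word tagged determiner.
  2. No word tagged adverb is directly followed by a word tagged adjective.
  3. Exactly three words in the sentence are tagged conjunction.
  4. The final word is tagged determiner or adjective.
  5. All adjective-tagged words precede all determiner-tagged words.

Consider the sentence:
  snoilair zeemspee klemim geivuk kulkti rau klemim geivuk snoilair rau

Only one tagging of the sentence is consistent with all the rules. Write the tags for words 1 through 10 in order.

Candidates per position — 1:snoilair {adjective}; 2:zeemspee {determiner,adverb}; 3:klemim {conjunction,adverb}; 4:geivuk {conjunction,determiner}; 5:kulkti {conjunction}; 6:rau {adjective}; 7:klemim {conjunction,adverb}; 8:geivuk {conjunction,determiner}; 9:snoilair {adjective}; 10:rau {adjective}.
Position 2: tagging it determiner would leave rule 5 unsatisfiable, so it must be adverb.
Position 4: tagging it determiner would leave rule 5 unsatisfiable, so it must be conjunction.
Position 8: tagging it determiner would leave rule 5 unsatisfiable, so it must be conjunction.
Position 3: tagging it conjunction would leave rule 3 unsatisfiable, so it must be adverb.
Position 7: tagging it conjunction would leave rule 3 unsatisfiable, so it must be adverb.
The unique satisfying tagging is: adjective adverb adverb conjunction conjunction adjective adverb conjunction adjective adjective.
Verifying each rule — rule 1 satisfied; rule 2 satisfied; rule 3 satisfied; rule 4 satisfied; rule 5 satisfied.

adjective adverb adverb conjunction conjunction adjective adverb conjunction adjective adjective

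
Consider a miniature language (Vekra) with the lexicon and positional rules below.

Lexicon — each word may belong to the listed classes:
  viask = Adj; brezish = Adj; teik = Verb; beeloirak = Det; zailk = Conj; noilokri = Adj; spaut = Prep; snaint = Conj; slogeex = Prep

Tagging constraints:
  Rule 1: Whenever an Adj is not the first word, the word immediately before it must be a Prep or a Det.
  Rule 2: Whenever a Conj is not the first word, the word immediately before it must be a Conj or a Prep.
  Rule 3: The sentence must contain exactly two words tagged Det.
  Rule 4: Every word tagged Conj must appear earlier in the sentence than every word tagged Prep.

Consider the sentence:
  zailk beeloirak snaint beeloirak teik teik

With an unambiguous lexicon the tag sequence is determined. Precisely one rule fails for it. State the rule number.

Fixed tagging: Conj Det Conj Det Verb Verb.
Rule check: R1 holds, R2 violated, R3 holds, R4 holds.
Only rule 2 fails.

2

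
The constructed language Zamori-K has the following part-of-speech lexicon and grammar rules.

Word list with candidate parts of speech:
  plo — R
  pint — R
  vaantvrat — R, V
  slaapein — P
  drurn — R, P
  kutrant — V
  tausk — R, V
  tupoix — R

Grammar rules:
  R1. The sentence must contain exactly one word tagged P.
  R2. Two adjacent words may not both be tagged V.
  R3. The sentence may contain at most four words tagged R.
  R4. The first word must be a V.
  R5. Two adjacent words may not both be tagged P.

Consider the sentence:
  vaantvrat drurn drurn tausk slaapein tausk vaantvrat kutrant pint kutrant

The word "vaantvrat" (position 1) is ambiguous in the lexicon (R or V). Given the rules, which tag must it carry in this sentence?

V

Candidates per position — 1:vaantvrat {R,V}; 2:drurn {R,P}; 3:drurn {R,P}; 4:tausk {R,V}; 5:slaapein {P}; 6:tausk {R,V}; 7:vaantvrat {R,V}; 8:kutrant {V}; 9:pint {R}; 10:kutrant {V}.
Position 1: R is ruled out by rule 4; that leaves V.
Position 2: P is ruled out by rule 1; that leaves R.
Position 3: P is ruled out by rule 1; that leaves R.
Position 7: V is ruled out by rule 2; that leaves R.
Position 4: R is ruled out by rule 3; that leaves V.
Position 6: R is ruled out by rule 3; that leaves V.
So the tagging must be: V R R V P V R V R V.
Verifying each rule — rule 1 satisfied; rule 2 satisfied; rule 3 satisfied; rule 4 satisfied; rule 5 satisfied.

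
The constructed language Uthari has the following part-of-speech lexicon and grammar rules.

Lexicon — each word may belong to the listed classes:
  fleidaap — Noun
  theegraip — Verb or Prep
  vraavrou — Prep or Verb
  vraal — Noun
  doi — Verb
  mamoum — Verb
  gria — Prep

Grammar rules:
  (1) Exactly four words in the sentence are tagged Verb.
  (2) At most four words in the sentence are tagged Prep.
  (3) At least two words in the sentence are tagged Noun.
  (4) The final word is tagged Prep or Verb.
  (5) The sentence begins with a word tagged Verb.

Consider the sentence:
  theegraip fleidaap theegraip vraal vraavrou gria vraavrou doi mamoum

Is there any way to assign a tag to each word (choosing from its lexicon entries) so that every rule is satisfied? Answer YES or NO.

YES

Candidates per position — 1:theegraip {Verb,Prep}; 2:fleidaap {Noun}; 3:theegraip {Verb,Prep}; 4:vraal {Noun}; 5:vraavrou {Prep,Verb}; 6:gria {Prep}; 7:vraavrou {Prep,Verb}; 8:doi {Verb}; 9:mamoum {Verb}.
One satisfying assignment: Verb Noun Prep Noun Prep Prep Verb Verb Verb.
Verifying each rule — rule 1 ok; rule 2 ok; rule 3 ok; rule 4 ok; rule 5 ok.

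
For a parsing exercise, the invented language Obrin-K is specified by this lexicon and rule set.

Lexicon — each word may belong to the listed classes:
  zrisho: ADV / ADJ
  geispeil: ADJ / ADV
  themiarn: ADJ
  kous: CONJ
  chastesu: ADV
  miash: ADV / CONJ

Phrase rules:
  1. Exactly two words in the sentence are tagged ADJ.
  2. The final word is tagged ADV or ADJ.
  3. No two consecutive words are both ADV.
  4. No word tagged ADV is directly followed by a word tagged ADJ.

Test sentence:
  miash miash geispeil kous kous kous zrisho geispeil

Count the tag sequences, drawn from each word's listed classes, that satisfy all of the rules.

4

Candidates per position — 1:miash {ADV,CONJ}; 2:miash {ADV,CONJ}; 3:geispeil {ADJ,ADV}; 4:kous {CONJ}; 5:kous {CONJ}; 6:kous {CONJ}; 7:zrisho {ADV,ADJ}; 8:geispeil {ADJ,ADV}.
There are 32 candidate sequences in total.
The sequences that satisfy every rule: ADV CONJ ADJ CONJ CONJ CONJ ADJ ADV; ADV CONJ ADV CONJ CONJ CONJ ADJ ADJ; CONJ CONJ ADJ CONJ CONJ CONJ ADJ ADV; CONJ CONJ ADV CONJ CONJ CONJ ADJ ADJ.
Count = 4.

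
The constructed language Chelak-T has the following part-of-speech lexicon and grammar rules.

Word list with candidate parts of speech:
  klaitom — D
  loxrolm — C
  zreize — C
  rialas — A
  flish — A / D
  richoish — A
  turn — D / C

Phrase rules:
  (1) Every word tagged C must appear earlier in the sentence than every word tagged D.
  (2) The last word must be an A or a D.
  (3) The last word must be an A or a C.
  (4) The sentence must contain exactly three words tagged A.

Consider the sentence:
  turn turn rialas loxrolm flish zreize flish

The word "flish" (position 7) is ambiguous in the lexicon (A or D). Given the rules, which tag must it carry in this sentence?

A

Candidates per position — 1:turn {D,C}; 2:turn {D,C}; 3:rialas {A}; 4:loxrolm {C}; 5:flish {A,D}; 6:zreize {C}; 7:flish {A,D}.
At position 1, choosing D makes rule 1 impossible to satisfy; hence C.
At position 2, choosing D makes rule 1 impossible to satisfy; hence C.
At position 5, choosing D makes rule 1 impossible to satisfy; hence A.
At position 7, choosing D makes rule 3 impossible to satisfy; hence A.
That leaves exactly one tagging: C C A C A C A.
Verifying each rule — rule 1 satisfied; rule 2 satisfied; rule 3 satisfied; rule 4 satisfied.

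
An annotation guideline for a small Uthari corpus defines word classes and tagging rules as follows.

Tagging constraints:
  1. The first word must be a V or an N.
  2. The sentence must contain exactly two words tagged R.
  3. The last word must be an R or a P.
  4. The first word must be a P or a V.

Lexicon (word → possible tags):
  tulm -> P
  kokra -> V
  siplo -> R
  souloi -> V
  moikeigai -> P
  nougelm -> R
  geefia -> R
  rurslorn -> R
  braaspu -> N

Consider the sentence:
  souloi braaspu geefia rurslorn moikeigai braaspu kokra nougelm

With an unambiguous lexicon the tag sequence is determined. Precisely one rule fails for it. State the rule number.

2

Fixed tagging: V N R R P N V R.
Rule check: R1 ok, R2 fails, R3 ok, R4 ok.
Only rule 2 fails.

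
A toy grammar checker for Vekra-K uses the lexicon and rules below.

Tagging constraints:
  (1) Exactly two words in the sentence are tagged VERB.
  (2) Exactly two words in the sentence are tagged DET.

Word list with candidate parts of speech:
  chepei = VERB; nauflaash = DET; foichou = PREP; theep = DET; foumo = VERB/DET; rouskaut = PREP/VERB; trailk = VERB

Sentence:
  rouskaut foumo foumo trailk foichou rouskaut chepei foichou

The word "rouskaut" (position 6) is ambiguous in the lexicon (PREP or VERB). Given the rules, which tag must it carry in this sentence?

PREP

Candidates per position — 1:rouskaut {PREP,VERB}; 2:foumo {VERB,DET}; 3:foumo {VERB,DET}; 4:trailk {VERB}; 5:foichou {PREP}; 6:rouskaut {PREP,VERB}; 7:chepei {VERB}; 8:foichou {PREP}.
At position 1, choosing VERB makes rule 1 impossible to satisfy; hence PREP.
At position 2, choosing VERB makes rule 1 impossible to satisfy; hence DET.
At position 3, choosing VERB makes rule 1 impossible to satisfy; hence DET.
At position 6, choosing VERB makes rule 1 impossible to satisfy; hence PREP.
The unique satisfying tagging is: PREP DET DET VERB PREP PREP VERB PREP.
Checking: rule 1 ✓; rule 2 ✓.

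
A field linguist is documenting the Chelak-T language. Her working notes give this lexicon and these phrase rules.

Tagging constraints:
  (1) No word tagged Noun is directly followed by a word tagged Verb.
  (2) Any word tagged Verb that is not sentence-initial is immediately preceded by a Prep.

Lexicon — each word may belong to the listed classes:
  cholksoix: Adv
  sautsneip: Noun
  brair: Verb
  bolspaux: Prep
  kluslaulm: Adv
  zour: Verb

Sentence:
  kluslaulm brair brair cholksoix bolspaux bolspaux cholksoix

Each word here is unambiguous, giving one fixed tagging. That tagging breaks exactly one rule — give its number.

Fixed tagging: Adv Verb Verb Adv Prep Prep Adv.
Checking each rule: R1 pass, R2 fail.
Only rule 2 fails.

2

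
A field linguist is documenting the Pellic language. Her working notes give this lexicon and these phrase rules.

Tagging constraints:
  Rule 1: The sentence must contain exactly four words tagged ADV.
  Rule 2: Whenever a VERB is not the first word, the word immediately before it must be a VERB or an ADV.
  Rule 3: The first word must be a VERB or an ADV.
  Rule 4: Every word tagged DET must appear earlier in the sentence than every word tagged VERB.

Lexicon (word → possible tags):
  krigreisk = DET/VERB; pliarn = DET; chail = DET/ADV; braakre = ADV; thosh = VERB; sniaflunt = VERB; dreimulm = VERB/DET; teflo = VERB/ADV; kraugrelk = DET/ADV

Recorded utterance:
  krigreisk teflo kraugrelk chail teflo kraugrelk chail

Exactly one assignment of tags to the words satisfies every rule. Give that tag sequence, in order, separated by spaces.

Candidates per position — 1:krigreisk {DET,VERB}; 2:teflo {VERB,ADV}; 3:kraugrelk {DET,ADV}; 4:chail {DET,ADV}; 5:teflo {VERB,ADV}; 6:kraugrelk {DET,ADV}; 7:chail {DET,ADV}.
If word 1 were DET, no tagging could satisfy rule 3; so word 1 is VERB.
If word 3 were DET, no tagging could satisfy rule 4; so word 3 is ADV.
If word 4 were DET, no tagging could satisfy rule 4; so word 4 is ADV.
If word 6 were DET, no tagging could satisfy rule 4; so word 6 is ADV.
If word 7 were DET, no tagging could satisfy rule 4; so word 7 is ADV.
If word 2 were ADV, no tagging could satisfy rule 1; so word 2 is VERB.
If word 5 were ADV, no tagging could satisfy rule 1; so word 5 is VERB.
The only consistent sequence is: VERB VERB ADV ADV VERB ADV ADV.
Rule-by-rule: rule 1 ✓; rule 2 ✓; rule 3 ✓; rule 4 ✓.

VERB VERB ADV ADV VERB ADV ADV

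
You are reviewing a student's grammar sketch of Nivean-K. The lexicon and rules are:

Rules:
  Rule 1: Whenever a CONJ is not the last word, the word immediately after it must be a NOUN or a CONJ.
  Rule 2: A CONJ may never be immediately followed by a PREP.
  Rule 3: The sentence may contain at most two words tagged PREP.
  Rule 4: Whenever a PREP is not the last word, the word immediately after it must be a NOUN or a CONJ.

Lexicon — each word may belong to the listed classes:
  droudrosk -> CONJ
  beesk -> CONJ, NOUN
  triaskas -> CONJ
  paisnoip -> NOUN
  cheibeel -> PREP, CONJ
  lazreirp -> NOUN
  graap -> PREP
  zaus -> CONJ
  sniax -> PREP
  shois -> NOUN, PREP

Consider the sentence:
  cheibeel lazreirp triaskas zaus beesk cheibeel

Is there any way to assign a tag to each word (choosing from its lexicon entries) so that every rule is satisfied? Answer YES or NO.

YES

Candidates per position — 1:cheibeel {PREP,CONJ}; 2:lazreirp {NOUN}; 3:triaskas {CONJ}; 4:zaus {CONJ}; 5:beesk {CONJ,NOUN}; 6:cheibeel {PREP,CONJ}.
One satisfying assignment: CONJ NOUN CONJ CONJ CONJ CONJ.
Verifying each rule — rule 1 ✓; rule 2 ✓; rule 3 ✓; rule 4 ✓.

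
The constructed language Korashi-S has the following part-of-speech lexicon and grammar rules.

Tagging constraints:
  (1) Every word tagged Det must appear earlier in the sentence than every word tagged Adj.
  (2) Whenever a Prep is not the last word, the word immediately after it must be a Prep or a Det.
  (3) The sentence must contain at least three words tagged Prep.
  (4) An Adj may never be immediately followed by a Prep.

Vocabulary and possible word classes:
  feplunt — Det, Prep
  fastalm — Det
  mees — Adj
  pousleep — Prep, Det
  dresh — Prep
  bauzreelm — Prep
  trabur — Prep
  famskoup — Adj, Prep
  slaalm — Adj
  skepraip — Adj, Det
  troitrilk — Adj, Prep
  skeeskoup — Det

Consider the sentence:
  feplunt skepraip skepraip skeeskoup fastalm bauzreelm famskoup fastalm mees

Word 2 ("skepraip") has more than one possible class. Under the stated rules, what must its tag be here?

Candidates per position — 1:feplunt {Det,Prep}; 2:skepraip {Adj,Det}; 3:skepraip {Adj,Det}; 4:skeeskoup {Det}; 5:fastalm {Det}; 6:bauzreelm {Prep}; 7:famskoup {Adj,Prep}; 8:fastalm {Det}; 9:mees {Adj}.
Position 1: tagging it Det would leave rule 3 unsatisfiable, so it must be Prep.
Position 2: tagging it Adj would leave rule 1 unsatisfiable, so it must be Det.
Position 3: tagging it Adj would leave rule 1 unsatisfiable, so it must be Det.
Position 7: tagging it Adj would leave rule 1 unsatisfiable, so it must be Prep.
That leaves exactly one tagging: Prep Det Det Det Det Prep Prep Det Adj.
Rule-by-rule: rule 1 ok; rule 2 ok; rule 3 ok; rule 4 ok.

Det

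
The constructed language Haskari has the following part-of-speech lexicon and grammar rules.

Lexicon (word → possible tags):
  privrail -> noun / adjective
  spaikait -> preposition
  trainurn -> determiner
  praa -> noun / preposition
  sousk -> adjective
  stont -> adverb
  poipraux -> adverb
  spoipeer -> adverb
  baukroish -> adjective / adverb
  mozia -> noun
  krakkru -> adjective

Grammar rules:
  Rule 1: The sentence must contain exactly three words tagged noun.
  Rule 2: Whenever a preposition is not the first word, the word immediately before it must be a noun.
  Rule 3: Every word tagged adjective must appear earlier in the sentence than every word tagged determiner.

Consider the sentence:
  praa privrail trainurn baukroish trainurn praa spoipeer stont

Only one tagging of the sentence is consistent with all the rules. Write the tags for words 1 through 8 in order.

Candidates per position — 1:praa {noun,preposition}; 2:privrail {noun,adjective}; 3:trainurn {determiner}; 4:baukroish {adjective,adverb}; 5:trainurn {determiner}; 6:praa {noun,preposition}; 7:spoipeer {adverb}; 8:stont {adverb}.
Position 1: tagging it preposition would leave rule 1 unsatisfiable, so it must be noun.
Position 2: tagging it adjective would leave rule 1 unsatisfiable, so it must be noun.
Position 4: tagging it adjective would leave rule 3 unsatisfiable, so it must be adverb.
Position 6: tagging it preposition would leave rule 1 unsatisfiable, so it must be noun.
The unique satisfying tagging is: noun noun determiner adverb determiner noun adverb adverb.
Checking: rule 1 holds; rule 2 holds; rule 3 holds.

noun noun determiner adverb determiner noun adverb adverb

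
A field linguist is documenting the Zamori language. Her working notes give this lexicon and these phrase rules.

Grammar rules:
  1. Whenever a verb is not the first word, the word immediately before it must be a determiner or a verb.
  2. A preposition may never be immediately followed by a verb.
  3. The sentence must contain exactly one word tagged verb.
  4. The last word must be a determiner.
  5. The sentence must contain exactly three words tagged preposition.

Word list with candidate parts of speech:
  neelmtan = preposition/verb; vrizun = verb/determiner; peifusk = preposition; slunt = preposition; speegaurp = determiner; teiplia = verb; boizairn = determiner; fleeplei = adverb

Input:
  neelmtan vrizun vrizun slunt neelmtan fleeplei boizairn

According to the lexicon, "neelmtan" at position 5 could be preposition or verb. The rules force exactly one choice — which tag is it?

preposition

Candidates per position — 1:neelmtan {preposition,verb}; 2:vrizun {verb,determiner}; 3:vrizun {verb,determiner}; 4:slunt {preposition}; 5:neelmtan {preposition,verb}; 6:fleeplei {adverb}; 7:boizairn {determiner}.
Position 1: tagging it verb would leave rule 5 unsatisfiable, so it must be preposition.
Position 2: tagging it verb would leave rule 1 unsatisfiable, so it must be determiner.
Position 5: tagging it verb would leave rule 1 unsatisfiable, so it must be preposition.
Position 3: tagging it determiner would leave rule 3 unsatisfiable, so it must be verb.
So the tagging must be: preposition determiner verb preposition preposition adverb determiner.
Checking: rule 1 ok; rule 2 ok; rule 3 ok; rule 4 ok; rule 5 ok.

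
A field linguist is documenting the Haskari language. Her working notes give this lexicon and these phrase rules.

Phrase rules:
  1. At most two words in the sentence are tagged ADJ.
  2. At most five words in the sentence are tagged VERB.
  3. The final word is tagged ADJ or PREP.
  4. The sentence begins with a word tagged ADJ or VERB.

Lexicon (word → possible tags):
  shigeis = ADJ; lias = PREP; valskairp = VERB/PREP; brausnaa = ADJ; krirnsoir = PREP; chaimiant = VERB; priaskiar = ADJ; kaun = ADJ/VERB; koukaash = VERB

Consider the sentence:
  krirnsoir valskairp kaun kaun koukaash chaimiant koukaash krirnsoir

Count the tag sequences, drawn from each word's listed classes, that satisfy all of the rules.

Candidates per position — 1:krirnsoir {PREP}; 2:valskairp {VERB,PREP}; 3:kaun {ADJ,VERB}; 4:kaun {ADJ,VERB}; 5:koukaash {VERB}; 6:chaimiant {VERB}; 7:koukaash {VERB}; 8:krirnsoir {PREP}.
There are 8 candidate sequences in total.
Rule 4 cannot be satisfied by any choice of tags from the lexicon.
So there is no consistent tagging.
Count = 0.

0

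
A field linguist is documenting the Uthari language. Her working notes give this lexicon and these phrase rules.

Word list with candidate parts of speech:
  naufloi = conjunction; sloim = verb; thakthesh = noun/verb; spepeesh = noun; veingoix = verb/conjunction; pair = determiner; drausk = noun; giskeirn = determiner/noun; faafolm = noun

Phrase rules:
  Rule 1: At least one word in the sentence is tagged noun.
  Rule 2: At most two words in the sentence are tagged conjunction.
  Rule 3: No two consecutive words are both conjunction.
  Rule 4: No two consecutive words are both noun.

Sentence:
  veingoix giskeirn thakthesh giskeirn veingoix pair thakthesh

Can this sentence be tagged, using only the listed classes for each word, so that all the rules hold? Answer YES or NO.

Candidates per position — 1:veingoix {verb,conjunction}; 2:giskeirn {determiner,noun}; 3:thakthesh {noun,verb}; 4:giskeirn {determiner,noun}; 5:veingoix {verb,conjunction}; 6:pair {determiner}; 7:thakthesh {noun,verb}.
One satisfying assignment: verb determiner verb noun verb determiner verb.
Check: rule 1 holds; rule 2 holds; rule 3 holds; rule 4 holds.

YES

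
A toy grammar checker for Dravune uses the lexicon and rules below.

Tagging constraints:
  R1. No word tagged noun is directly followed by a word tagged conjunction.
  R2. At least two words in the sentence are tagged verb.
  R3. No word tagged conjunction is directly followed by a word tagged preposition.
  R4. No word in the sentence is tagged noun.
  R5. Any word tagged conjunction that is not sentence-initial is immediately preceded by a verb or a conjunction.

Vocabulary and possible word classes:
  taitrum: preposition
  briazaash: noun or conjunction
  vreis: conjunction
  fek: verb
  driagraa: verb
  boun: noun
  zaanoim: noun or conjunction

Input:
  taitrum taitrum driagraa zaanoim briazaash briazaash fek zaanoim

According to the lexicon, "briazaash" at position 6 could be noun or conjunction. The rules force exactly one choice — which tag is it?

conjunction

Candidates per position — 1:taitrum {preposition}; 2:taitrum {preposition}; 3:driagraa {verb}; 4:zaanoim {noun,conjunction}; 5:briazaash {noun,conjunction}; 6:briazaash {noun,conjunction}; 7:fek {verb}; 8:zaanoim {noun,conjunction}.
At position 4, choosing noun makes rule 4 impossible to satisfy; hence conjunction.
At position 5, choosing noun makes rule 4 impossible to satisfy; hence conjunction.
At position 6, choosing noun makes rule 4 impossible to satisfy; hence conjunction.
At position 8, choosing noun makes rule 4 impossible to satisfy; hence conjunction.
That leaves exactly one tagging: preposition preposition verb conjunction conjunction conjunction verb conjunction.
Verifying each rule — rule 1 ✓; rule 2 ✓; rule 3 ✓; rule 4 ✓; rule 5 ✓.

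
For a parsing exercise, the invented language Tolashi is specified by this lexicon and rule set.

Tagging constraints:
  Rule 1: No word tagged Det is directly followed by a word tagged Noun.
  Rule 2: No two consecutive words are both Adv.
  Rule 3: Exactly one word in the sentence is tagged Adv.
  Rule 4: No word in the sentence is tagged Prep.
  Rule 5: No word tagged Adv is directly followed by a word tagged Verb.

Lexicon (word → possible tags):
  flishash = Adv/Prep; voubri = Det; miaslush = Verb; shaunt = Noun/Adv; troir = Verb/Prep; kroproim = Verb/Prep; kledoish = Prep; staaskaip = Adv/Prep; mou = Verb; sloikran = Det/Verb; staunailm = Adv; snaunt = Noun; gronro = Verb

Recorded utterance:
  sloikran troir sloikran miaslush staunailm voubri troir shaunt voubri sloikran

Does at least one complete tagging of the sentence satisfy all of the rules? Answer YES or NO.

Candidates per position — 1:sloikran {Det,Verb}; 2:troir {Verb,Prep}; 3:sloikran {Det,Verb}; 4:miaslush {Verb}; 5:staunailm {Adv}; 6:voubri {Det}; 7:troir {Verb,Prep}; 8:shaunt {Noun,Adv}; 9:voubri {Det}; 10:sloikran {Det,Verb}.
One satisfying assignment: Det Verb Det Verb Adv Det Verb Noun Det Verb.
Rule-by-rule: rule 1 ok; rule 2 ok; rule 3 ok; rule 4 ok; rule 5 ok.

YES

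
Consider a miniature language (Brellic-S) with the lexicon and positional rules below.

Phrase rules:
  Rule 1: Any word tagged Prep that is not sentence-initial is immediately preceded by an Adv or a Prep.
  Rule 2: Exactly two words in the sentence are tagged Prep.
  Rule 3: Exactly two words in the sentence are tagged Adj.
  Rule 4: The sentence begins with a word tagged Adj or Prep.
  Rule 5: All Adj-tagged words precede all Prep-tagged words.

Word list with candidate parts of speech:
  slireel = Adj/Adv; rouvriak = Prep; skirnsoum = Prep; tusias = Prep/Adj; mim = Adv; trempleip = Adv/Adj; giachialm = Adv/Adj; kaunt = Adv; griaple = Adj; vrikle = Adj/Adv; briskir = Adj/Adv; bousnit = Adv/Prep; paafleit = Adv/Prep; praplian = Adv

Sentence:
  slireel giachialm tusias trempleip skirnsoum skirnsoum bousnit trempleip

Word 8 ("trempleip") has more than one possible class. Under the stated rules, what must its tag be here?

Adv

Candidates per position — 1:slireel {Adj,Adv}; 2:giachialm {Adv,Adj}; 3:tusias {Prep,Adj}; 4:trempleip {Adv,Adj}; 5:skirnsoum {Prep}; 6:skirnsoum {Prep}; 7:bousnit {Adv,Prep}; 8:trempleip {Adv,Adj}.
Position 1: Adv is ruled out by rule 4; that leaves Adj.
Position 3: Prep is ruled out by rule 2; that leaves Adj.
Position 4: Adj is ruled out by rule 1; that leaves Adv.
Position 7: Prep is ruled out by rule 2; that leaves Adv.
Position 8: Adj is ruled out by rule 3; that leaves Adv.
Position 2: Adj is ruled out by rule 3; that leaves Adv.
The only consistent sequence is: Adj Adv Adj Adv Prep Prep Adv Adv.
Rule-by-rule: rule 1 holds; rule 2 holds; rule 3 holds; rule 4 holds; rule 5 holds.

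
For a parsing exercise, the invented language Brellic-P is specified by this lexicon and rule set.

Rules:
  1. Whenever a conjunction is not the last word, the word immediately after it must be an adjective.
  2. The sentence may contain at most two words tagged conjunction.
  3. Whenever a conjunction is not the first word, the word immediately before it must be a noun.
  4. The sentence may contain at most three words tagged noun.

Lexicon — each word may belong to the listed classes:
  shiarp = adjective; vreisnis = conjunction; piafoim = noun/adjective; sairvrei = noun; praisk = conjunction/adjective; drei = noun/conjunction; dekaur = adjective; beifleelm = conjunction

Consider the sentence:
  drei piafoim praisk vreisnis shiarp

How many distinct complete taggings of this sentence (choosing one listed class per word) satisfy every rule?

0

Candidates per position — 1:drei {noun,conjunction}; 2:piafoim {noun,adjective}; 3:praisk {conjunction,adjective}; 4:vreisnis {conjunction}; 5:shiarp {adjective}.
There are 8 candidate sequences in total.
Rule 3 cannot be satisfied by any choice of tags from the lexicon.
So there is no consistent tagging.
Count = 0.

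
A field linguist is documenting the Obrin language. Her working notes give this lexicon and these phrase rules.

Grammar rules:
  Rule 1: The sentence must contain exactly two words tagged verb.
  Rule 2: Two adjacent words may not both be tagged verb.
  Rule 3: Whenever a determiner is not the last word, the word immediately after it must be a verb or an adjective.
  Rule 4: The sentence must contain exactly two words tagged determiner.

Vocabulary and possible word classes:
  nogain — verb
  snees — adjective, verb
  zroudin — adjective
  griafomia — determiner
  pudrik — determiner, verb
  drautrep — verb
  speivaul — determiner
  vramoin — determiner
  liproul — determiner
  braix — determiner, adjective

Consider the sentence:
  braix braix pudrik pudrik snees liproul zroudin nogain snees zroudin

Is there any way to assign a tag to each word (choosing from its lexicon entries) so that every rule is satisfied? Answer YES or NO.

YES

Candidates per position — 1:braix {determiner,adjective}; 2:braix {determiner,adjective}; 3:pudrik {determiner,verb}; 4:pudrik {determiner,verb}; 5:snees {adjective,verb}; 6:liproul {determiner}; 7:zroudin {adjective}; 8:nogain {verb}; 9:snees {adjective,verb}; 10:zroudin {adjective}.
One satisfying assignment: adjective adjective verb determiner adjective determiner adjective verb adjective adjective.
Verifying each rule — rule 1 satisfied; rule 2 satisfied; rule 3 satisfied; rule 4 satisfied.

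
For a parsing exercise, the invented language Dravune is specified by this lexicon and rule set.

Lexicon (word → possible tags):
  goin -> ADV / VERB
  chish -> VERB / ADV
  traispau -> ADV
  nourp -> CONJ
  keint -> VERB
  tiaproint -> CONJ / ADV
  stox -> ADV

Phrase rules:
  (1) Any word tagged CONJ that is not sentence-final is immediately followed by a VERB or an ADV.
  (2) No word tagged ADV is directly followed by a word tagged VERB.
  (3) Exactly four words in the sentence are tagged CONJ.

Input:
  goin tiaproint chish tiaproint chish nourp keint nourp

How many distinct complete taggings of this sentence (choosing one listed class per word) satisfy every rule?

Candidates per position — 1:goin {ADV,VERB}; 2:tiaproint {CONJ,ADV}; 3:chish {VERB,ADV}; 4:tiaproint {CONJ,ADV}; 5:chish {VERB,ADV}; 6:nourp {CONJ}; 7:keint {VERB}; 8:nourp {CONJ}.
There are 32 candidate sequences in total.
Checking each against the rules leaves 8 sequences.
Count = 8.

8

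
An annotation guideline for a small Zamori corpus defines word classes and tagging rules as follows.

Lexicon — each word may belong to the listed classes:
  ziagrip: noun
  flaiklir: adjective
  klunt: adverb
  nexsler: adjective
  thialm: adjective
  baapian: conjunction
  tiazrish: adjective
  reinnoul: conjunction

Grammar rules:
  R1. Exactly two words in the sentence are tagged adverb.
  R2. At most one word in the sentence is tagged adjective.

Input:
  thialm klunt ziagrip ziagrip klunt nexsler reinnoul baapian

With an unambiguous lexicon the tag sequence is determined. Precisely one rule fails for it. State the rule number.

2

Fixed tagging: adjective adverb noun noun adverb adjective conjunction conjunction.
Checking each rule: R1 ✓, R2 ✗.
Only rule 2 fails.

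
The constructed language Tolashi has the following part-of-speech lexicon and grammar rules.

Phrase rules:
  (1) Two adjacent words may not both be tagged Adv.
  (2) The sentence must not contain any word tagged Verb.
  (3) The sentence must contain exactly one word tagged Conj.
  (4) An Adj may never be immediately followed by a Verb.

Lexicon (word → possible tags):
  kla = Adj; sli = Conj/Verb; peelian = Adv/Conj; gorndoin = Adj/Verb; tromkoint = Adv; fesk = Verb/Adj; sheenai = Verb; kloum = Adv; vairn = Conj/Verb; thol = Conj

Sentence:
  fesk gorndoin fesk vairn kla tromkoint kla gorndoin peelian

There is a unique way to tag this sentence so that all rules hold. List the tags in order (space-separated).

Candidates per position — 1:fesk {Verb,Adj}; 2:gorndoin {Adj,Verb}; 3:fesk {Verb,Adj}; 4:vairn {Conj,Verb}; 5:kla {Adj}; 6:tromkoint {Adv}; 7:kla {Adj}; 8:gorndoin {Adj,Verb}; 9:peelian {Adv,Conj}.
Position 1: Verb is ruled out by rule 2; that leaves Adj.
Position 2: Verb is ruled out by rule 2; that leaves Adj.
Position 3: Verb is ruled out by rule 2; that leaves Adj.
Position 4: Verb is ruled out by rule 2; that leaves Conj.
Position 8: Verb is ruled out by rule 2; that leaves Adj.
Position 9: Conj is ruled out by rule 3; that leaves Adv.
The unique satisfying tagging is: Adj Adj Adj Conj Adj Adv Adj Adj Adv.
Checking: rule 1 holds; rule 2 holds; rule 3 holds; rule 4 holds.

Adj Adj Adj Conj Adj Adv Adj Adj Adv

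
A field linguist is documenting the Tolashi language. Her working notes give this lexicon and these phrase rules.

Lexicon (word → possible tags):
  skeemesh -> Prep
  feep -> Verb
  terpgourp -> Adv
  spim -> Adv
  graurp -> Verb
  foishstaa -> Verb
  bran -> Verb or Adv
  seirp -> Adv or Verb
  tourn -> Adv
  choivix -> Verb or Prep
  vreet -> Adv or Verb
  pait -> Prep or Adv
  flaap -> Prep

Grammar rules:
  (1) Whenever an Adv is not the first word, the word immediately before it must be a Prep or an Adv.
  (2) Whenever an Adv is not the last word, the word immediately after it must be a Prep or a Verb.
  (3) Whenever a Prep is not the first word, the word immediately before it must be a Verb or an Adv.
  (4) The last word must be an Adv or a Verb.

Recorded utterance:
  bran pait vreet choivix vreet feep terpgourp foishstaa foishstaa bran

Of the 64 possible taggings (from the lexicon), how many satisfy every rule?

0

Candidates per position — 1:bran {Verb,Adv}; 2:pait {Prep,Adv}; 3:vreet {Adv,Verb}; 4:choivix {Verb,Prep}; 5:vreet {Adv,Verb}; 6:feep {Verb}; 7:terpgourp {Adv}; 8:foishstaa {Verb}; 9:foishstaa {Verb}; 10:bran {Verb,Adv}.
There are 64 candidate sequences in total.
Rule 1 cannot be satisfied by any choice of tags from the lexicon.
So there is no consistent tagging.
Count = 0.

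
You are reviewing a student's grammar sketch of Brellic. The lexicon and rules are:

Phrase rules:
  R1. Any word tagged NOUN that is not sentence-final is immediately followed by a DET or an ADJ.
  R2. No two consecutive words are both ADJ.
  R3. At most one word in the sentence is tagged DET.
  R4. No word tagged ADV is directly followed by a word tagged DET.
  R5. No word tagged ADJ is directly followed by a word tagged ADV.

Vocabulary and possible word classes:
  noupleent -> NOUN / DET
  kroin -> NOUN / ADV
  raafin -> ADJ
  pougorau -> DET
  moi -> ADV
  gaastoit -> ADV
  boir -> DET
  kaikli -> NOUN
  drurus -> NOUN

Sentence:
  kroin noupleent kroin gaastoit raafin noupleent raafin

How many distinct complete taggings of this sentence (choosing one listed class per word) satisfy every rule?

1

Candidates per position — 1:kroin {NOUN,ADV}; 2:noupleent {NOUN,DET}; 3:kroin {NOUN,ADV}; 4:gaastoit {ADV}; 5:raafin {ADJ}; 6:noupleent {NOUN,DET}; 7:raafin {ADJ}.
There are 16 candidate sequences in total.
The sequences that satisfy every rule: NOUN DET ADV ADV ADJ NOUN ADJ.
Count = 1.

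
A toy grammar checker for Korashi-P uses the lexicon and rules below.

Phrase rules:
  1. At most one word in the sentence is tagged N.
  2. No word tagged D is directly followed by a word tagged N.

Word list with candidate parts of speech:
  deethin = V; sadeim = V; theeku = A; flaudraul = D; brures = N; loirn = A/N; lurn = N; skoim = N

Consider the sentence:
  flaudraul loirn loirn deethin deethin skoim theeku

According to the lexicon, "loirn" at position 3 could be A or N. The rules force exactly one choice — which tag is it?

A

Candidates per position — 1:flaudraul {D}; 2:loirn {A,N}; 3:loirn {A,N}; 4:deethin {V}; 5:deethin {V}; 6:skoim {N}; 7:theeku {A}.
Word 2 cannot be N — rule 1 would then fail for every completion. It is A.
Word 3 cannot be N — rule 1 would then fail for every completion. It is A.
The only consistent sequence is: D A A V V N A.
Rule-by-rule: rule 1 holds; rule 2 holds.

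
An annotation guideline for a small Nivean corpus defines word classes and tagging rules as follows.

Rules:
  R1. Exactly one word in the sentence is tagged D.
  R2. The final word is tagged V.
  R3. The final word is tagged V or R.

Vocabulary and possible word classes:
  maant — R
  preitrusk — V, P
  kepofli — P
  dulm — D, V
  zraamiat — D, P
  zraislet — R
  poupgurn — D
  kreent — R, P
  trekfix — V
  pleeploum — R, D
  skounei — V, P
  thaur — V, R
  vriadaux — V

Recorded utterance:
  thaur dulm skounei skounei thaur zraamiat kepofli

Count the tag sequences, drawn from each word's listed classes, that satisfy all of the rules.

Candidates per position — 1:thaur {V,R}; 2:dulm {D,V}; 3:skounei {V,P}; 4:skounei {V,P}; 5:thaur {V,R}; 6:zraamiat {D,P}; 7:kepofli {P}.
There are 64 candidate sequences in total.
Rule 2 cannot be satisfied by any choice of tags from the lexicon.
So there is no consistent tagging.
Count = 0.

0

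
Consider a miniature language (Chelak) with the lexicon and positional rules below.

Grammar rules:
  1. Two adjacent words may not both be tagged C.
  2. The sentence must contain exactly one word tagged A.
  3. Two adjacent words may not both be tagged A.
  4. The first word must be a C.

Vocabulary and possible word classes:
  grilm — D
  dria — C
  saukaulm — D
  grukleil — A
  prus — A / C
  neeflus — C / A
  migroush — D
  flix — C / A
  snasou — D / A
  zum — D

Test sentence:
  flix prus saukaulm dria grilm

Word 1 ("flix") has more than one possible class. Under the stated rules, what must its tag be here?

Candidates per position — 1:flix {C,A}; 2:prus {A,C}; 3:saukaulm {D}; 4:dria {C}; 5:grilm {D}.
Position 1: A is ruled out by rule 4; that leaves C.
Position 2: C is ruled out by rule 1; that leaves A.
That leaves exactly one tagging: C A D C D.
Checking: rule 1 ok; rule 2 ok; rule 3 ok; rule 4 ok.

C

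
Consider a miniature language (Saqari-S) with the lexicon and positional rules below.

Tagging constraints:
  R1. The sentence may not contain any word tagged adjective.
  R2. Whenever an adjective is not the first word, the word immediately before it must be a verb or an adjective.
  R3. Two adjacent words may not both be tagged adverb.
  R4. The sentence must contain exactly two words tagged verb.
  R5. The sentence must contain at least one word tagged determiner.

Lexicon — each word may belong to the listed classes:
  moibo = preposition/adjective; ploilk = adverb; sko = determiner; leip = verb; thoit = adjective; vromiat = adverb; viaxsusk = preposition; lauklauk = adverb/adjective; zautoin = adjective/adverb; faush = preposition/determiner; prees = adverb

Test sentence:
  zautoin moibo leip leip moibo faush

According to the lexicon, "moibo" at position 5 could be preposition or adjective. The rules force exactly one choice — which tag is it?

preposition

Candidates per position — 1:zautoin {adjective,adverb}; 2:moibo {preposition,adjective}; 3:leip {verb}; 4:leip {verb}; 5:moibo {preposition,adjective}; 6:faush {preposition,determiner}.
Word 1 cannot be adjective — rule 1 would then fail for every completion. It is adverb.
Word 2 cannot be adjective — rule 1 would then fail for every completion. It is preposition.
Word 5 cannot be adjective — rule 1 would then fail for every completion. It is preposition.
Word 6 cannot be preposition — rule 5 would then fail for every completion. It is determiner.
So the tagging must be: adverb preposition verb verb preposition determiner.
Checking: rule 1 satisfied; rule 2 satisfied; rule 3 satisfied; rule 4 satisfied; rule 5 satisfied.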